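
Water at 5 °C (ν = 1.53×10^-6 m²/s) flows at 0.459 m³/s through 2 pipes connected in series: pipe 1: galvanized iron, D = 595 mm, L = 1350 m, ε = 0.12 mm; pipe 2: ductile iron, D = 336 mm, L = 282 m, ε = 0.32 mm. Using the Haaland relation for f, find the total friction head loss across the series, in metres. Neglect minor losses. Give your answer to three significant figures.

Pipe 1: V = 1.651 m/s, Re = 6.42×10^5, ε/D = 2.02×10^-4, f = 0.01502, h_1 = f(L/D)V²/2g = 4.732 m
Pipe 2: V = 5.177 m/s, Re = 1.14×10^6, ε/D = 9.52×10^-4, f = 0.01969, h_2 = f(L/D)V²/2g = 22.57 m
Series → Q common, losses add: H = Σh = 27.30 m

H ≈ 27.3 m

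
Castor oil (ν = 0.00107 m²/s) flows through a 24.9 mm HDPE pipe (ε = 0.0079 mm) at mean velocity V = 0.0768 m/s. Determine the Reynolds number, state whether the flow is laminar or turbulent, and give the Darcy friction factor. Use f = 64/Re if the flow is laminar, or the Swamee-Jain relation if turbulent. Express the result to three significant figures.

Re ≈ 1.79; laminar; f = 64/Re ≈ 35.8

Re = VD/ν = 0.07680·0.0249/0.00107 = 1.79
Re < 2300 → laminar → f = 64/Re = 35.81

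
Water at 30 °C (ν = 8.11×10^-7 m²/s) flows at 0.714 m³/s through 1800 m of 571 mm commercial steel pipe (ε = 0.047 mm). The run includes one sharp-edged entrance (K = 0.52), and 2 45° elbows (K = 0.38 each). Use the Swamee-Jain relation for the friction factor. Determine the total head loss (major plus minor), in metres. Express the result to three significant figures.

H_L ≈ 16.2 m

V = 4Q/(πD²) = 2.788 m/s; V²/2g = 0.3963 m
Re = 1.96×10^6, ε/D = 8.23×10^-5 → f = 0.01257 (Swamee-Jain)
Major: h_f = f(L/D)·V²/2g = 0.01257·3152·0.3963 = 15.70 m
Minor: ΣK = 1.28; h_m = ΣK·V²/2g = 0.5072 m
Total H_L = 15.70 + 0.5072 = 16.21 m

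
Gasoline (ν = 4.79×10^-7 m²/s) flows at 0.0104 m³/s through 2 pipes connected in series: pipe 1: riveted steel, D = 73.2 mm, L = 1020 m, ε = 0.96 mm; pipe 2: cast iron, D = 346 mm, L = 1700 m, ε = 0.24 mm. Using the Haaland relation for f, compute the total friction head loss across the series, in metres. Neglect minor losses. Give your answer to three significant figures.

H ≈ 182 m

Pipe 1: V = 2.471 m/s, Re = 3.78×10^5, ε/D = 0.0131, f = 0.04185, h_1 = f(L/D)V²/2g = 181.5 m
Pipe 2: V = 0.1106 m/s, Re = 7.99×10^4, ε/D = 6.94×10^-4, f = 0.02140, h_2 = f(L/D)V²/2g = 0.06556 m
Series → Q common, losses add: H = Σh = 181.6 m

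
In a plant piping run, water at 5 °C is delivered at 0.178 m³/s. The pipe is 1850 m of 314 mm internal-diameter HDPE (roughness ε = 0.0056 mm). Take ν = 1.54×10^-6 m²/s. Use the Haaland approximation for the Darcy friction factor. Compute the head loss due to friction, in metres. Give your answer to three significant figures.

V = 4Q/(πD²) = 4·0.178/(π·0.314²) = 2.299 m/s
Re = VD/ν = 2.299·0.314/1.54×10^-6 = 4.69×10^5 → turbulent
ε/D = 0.0056/314 = 1.78×10^-5
Haaland: f = 0.01342
h_f = f(L/D)V²/(2g) = 0.01342·(1850/0.314)·2.299²/(2·9.81) = 21.29 m

h_f ≈ 21.3 m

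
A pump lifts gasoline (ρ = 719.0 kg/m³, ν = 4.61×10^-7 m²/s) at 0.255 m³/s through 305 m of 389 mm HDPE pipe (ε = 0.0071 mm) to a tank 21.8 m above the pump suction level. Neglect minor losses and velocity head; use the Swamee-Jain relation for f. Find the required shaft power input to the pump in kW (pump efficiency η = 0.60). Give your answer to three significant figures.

P_shaft ≈ 71.5 kW

V = 4Q/(πD²) = 2.146 m/s; Re = 1.81×10^6; ε/D = 1.83×10^-5; f = 0.01114
h_f = f(L/D)V²/2g = 2.050 m
Total head H = z + h_f = 21.8 + 2.050 = 23.85 m
P_hyd = ρgQH = 719.0·9.81·0.255·23.85 = 42.90 kW
P_shaft = P_hyd/η = 42.90/0.60 = 71.49 kW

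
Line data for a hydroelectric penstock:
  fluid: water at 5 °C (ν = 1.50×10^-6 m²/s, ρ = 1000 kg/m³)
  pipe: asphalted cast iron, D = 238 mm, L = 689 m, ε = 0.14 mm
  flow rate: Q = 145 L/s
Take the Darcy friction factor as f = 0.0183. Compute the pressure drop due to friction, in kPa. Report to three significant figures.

V = 4Q/(πD²) = 4·0.145/(π·0.238²) = 3.259 m/s
h_f = f(L/D)V²/(2g) = 0.01830·(689/0.238)·3.259²/(2·9.81) = 28.68 m
Δp = ρg·h_f = 1000·9.81·28.68 = 281.4 kPa

Δp ≈ 281 kPa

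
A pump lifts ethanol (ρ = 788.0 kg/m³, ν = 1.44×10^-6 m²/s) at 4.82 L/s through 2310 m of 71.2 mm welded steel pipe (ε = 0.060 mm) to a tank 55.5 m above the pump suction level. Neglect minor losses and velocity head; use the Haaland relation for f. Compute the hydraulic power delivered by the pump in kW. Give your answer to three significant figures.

V = 4Q/(πD²) = 1.211 m/s; Re = 5.99×10^4; ε/D = 8.43×10^-4; f = 0.02271
h_f = f(L/D)V²/2g = 55.04 m
Total head H = z + h_f = 55.5 + 55.04 = 110.5 m
P_hyd = ρgQH = 788.0·9.81·0.00482·110.5 = 4.119 kW

P_hyd ≈ 4.12 kW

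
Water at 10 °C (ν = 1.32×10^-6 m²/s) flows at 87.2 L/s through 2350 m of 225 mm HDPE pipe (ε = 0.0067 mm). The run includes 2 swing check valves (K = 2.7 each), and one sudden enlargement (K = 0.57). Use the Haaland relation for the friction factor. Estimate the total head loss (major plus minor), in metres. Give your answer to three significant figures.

H_L ≈ 37.5 m

V = 4Q/(πD²) = 2.193 m/s; V²/2g = 0.2451 m
Re = 3.74×10^5, ε/D = 2.98×10^-5 → f = 0.01406 (Haaland)
Major: h_f = f(L/D)·V²/2g = 0.01406·10444·0.2451 = 36.01 m
Minor: ΣK = 5.97; h_m = ΣK·V²/2g = 1.464 m
Total H_L = 36.01 + 1.464 = 37.47 m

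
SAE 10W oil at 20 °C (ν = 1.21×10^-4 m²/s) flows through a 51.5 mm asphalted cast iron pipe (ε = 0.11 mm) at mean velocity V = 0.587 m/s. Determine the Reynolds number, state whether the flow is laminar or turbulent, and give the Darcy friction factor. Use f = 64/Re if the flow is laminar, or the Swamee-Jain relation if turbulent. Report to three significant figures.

Re = VD/ν = 0.5870·0.0515/1.21×10^-4 = 250
Re < 2300 → laminar → f = 64/Re = 0.2562

Re ≈ 250; laminar; f = 64/Re ≈ 0.256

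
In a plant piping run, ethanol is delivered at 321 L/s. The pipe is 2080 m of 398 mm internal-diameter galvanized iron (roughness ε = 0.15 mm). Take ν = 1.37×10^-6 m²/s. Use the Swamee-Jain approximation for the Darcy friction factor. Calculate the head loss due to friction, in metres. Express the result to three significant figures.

h_f ≈ 29.4 m

V = 4Q/(πD²) = 4·0.321/(π·0.398²) = 2.580 m/s
Re = VD/ν = 2.580·0.398/1.37×10^-6 = 7.50×10^5 → turbulent
ε/D = 0.15/398 = 3.77×10^-4
Swamee-Jain: f = 0.01660
h_f = f(L/D)V²/(2g) = 0.01660·(2080/0.398)·2.580²/(2·9.81) = 29.43 m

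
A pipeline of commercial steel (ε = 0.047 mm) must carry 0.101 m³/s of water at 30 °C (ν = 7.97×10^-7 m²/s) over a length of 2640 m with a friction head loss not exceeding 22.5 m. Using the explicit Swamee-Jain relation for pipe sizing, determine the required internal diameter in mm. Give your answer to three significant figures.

Swamee-Jain (Type III): D = 0.66·[ε^1.25·(LQ²/(gh_f))^4.75 + ν·Q^9.4·(L/(gh_f))^5.2]^0.04
LQ²/(gh_f) = 0.1220; L/(gh_f) = 11.96
Term 1 = ε^1.25·(…)^4.75 = 1.78×10^-10; Term 2 = ν·Q^9.4·(…)^5.2 = 1.40×10^-10
D = 0.66·(1.78×10^-10 + 1.40×10^-10)^0.04 = 0.2752 m = 275 mm
Check: V = 1.70 m/s, Re = 5.86×10^5, f = 0.01502, h_f = 21.2 m ≈ 22.5 m ✓

D ≈ 275 mm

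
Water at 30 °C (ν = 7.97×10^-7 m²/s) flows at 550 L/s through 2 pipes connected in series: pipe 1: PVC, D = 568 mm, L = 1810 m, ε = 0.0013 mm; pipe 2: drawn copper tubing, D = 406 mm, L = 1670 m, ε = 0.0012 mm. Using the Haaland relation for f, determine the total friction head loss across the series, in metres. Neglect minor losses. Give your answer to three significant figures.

H ≈ 47.3 m

Pipe 1: V = 2.171 m/s, Re = 1.55×10^6, ε/D = 2.29×10^-6, f = 0.01083, h_1 = f(L/D)V²/2g = 8.288 m
Pipe 2: V = 4.248 m/s, Re = 2.16×10^6, ε/D = 2.96×10^-6, f = 0.01030, h_2 = f(L/D)V²/2g = 38.98 m
Series → Q common, losses add: H = Σh = 47.26 m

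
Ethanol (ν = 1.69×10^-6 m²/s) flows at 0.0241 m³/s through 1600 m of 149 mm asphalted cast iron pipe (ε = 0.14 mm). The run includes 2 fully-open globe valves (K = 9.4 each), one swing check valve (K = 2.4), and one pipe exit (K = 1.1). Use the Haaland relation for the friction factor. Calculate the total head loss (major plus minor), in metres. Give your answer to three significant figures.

V = 4Q/(πD²) = 1.382 m/s; V²/2g = 0.09737 m
Re = 1.22×10^5, ε/D = 9.40×10^-4 → f = 0.02138 (Haaland)
Major: h_f = f(L/D)·V²/2g = 0.02138·10738·0.09737 = 22.36 m
Minor: ΣK = 22.3; h_m = ΣK·V²/2g = 2.171 m
Total H_L = 22.36 + 2.171 = 24.53 m

H_L ≈ 24.5 m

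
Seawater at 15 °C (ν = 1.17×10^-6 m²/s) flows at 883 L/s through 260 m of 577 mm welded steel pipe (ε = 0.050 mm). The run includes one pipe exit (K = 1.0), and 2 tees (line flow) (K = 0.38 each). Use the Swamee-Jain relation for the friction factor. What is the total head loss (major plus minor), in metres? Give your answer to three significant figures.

V = 4Q/(πD²) = 3.377 m/s; V²/2g = 0.5812 m
Re = 1.67×10^6, ε/D = 8.67×10^-5 → f = 0.01279 (Swamee-Jain)
Major: h_f = f(L/D)·V²/2g = 0.01279·450.6·0.5812 = 3.349 m
Minor: ΣK = 1.76; h_m = ΣK·V²/2g = 1.023 m
Total H_L = 3.349 + 1.023 = 4.372 m

H_L ≈ 4.37 m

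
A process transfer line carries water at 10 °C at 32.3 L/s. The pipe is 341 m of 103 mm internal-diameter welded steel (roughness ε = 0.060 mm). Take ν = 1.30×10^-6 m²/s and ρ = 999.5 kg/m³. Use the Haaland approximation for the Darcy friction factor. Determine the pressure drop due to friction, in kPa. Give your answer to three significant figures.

Δp ≈ 460 kPa

V = 4Q/(πD²) = 4·0.0323/(π·0.103²) = 3.876 m/s
Re = VD/ν = 3.876·0.103/1.30×10^-6 = 3.07×10^5 → turbulent
ε/D = 0.060/103 = 5.83×10^-4
Haaland: f = 0.01851
h_f = f(L/D)V²/(2g) = 0.01851·(341/0.103)·3.876²/(2·9.81) = 46.94 m
Δp = ρg·h_f = 999.5·9.81·46.94 = 460.2 kPa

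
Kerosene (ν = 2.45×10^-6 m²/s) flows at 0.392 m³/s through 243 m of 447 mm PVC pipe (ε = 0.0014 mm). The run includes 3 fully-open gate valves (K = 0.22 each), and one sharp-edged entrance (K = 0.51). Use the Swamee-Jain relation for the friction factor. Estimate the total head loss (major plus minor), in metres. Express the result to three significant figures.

H_L ≈ 2.68 m

V = 4Q/(πD²) = 2.498 m/s; V²/2g = 0.3180 m
Re = 4.56×10^5, ε/D = 3.13×10^-6 → f = 0.01336 (Swamee-Jain)
Major: h_f = f(L/D)·V²/2g = 0.01336·543.6·0.3180 = 2.309 m
Minor: ΣK = 1.17; h_m = ΣK·V²/2g = 0.3721 m
Total H_L = 2.309 + 0.3721 = 2.682 m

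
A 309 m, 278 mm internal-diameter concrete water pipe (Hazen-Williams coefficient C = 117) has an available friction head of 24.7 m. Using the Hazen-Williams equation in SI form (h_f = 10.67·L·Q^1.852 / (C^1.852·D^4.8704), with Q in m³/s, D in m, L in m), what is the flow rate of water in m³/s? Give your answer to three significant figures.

Q ≈ 0.287 m³/s

Rearranging: Q = [h_f·C^1.852·D^4.8704 / (10.67·L)]^(1/1.852)
Q = [24.7·117^1.852·0.278^4.8704 / (10.67·309)]^0.540 = 0.2874 m³/s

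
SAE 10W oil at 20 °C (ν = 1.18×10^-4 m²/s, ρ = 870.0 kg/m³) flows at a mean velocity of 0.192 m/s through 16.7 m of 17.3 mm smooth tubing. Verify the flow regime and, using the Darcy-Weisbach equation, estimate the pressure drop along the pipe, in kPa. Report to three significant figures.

Re = VD/ν = 0.192·0.01730/1.18×10^-4 = 28.1 → laminar (Re < 2300)
f = 64/Re = 2.274
h_f = f(L/D)V²/(2g) = 2.274·(16.7/0.01730)·0.192²/(2·9.81) = 4.124 m
Δp = ρg·h_f = 870.0·9.81·4.124 = 35.19 kPa

Δp ≈ 35.2 kPa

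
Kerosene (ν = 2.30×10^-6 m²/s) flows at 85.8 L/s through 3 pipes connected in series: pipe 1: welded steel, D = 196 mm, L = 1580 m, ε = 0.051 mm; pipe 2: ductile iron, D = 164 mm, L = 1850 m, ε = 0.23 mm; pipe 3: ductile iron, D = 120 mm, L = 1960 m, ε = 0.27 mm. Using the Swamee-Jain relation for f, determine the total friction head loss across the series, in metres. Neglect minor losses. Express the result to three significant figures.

Pipe 1: V = 2.844 m/s, Re = 2.42×10^5, ε/D = 2.60×10^-4, f = 0.01715, h_1 = f(L/D)V²/2g = 56.99 m
Pipe 2: V = 4.062 m/s, Re = 2.90×10^5, ε/D = 0.00140, f = 0.02230, h_2 = f(L/D)V²/2g = 211.6 m
Pipe 3: V = 7.586 m/s, Re = 3.96×10^5, ε/D = 0.00225, f = 0.02472, h_3 = f(L/D)V²/2g = 1185 m
Series → Q common, losses add: H = Σh = 1453 m

H ≈ 1450 m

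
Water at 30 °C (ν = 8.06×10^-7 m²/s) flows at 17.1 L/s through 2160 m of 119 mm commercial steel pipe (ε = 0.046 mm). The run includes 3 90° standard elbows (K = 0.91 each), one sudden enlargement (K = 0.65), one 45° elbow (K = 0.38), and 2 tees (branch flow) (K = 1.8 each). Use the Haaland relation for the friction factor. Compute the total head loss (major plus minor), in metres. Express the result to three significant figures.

V = 4Q/(πD²) = 1.537 m/s; V²/2g = 0.1205 m
Re = 2.27×10^5, ε/D = 3.87×10^-4 → f = 0.01780 (Haaland)
Major: h_f = f(L/D)·V²/2g = 0.01780·18151·0.1205 = 38.92 m
Minor: ΣK = 7.36; h_m = ΣK·V²/2g = 0.8868 m
Total H_L = 38.92 + 0.8868 = 39.81 m

H_L ≈ 39.8 m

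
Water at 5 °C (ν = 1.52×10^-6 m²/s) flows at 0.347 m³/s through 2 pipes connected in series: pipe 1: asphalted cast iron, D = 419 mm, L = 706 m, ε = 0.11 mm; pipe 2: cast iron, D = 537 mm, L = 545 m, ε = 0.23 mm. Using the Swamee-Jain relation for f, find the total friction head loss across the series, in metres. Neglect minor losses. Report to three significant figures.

H ≈ 10.6 m

Pipe 1: V = 2.517 m/s, Re = 6.94×10^5, ε/D = 2.63×10^-4, f = 0.01572, h_1 = f(L/D)V²/2g = 8.548 m
Pipe 2: V = 1.532 m/s, Re = 5.41×10^5, ε/D = 4.28×10^-4, f = 0.01724, h_2 = f(L/D)V²/2g = 2.093 m
Series → Q common, losses add: H = Σh = 10.64 m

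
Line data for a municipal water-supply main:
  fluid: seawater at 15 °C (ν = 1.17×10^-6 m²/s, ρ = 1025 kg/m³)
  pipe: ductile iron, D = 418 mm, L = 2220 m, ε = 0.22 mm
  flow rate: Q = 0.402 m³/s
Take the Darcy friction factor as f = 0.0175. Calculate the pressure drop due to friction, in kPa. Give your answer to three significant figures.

V = 4Q/(πD²) = 4·0.402/(π·0.418²) = 2.929 m/s
h_f = f(L/D)V²/(2g) = 0.01750·(2220/0.418)·2.929²/(2·9.81) = 40.65 m
Δp = ρg·h_f = 1025·9.81·40.65 = 408.8 kPa

Δp ≈ 409 kPa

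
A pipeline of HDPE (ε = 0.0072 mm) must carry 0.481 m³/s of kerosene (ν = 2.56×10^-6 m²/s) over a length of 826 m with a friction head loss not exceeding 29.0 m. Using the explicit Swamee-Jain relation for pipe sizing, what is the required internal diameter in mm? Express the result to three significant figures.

D ≈ 375 mm

Swamee-Jain (Type III): D = 0.66·[ε^1.25·(LQ²/(gh_f))^4.75 + ν·Q^9.4·(L/(gh_f))^5.2]^0.04
LQ²/(gh_f) = 0.6717; L/(gh_f) = 2.903
Term 1 = ε^1.25·(…)^4.75 = 5.63×10^-8; Term 2 = ν·Q^9.4·(…)^5.2 = 6.72×10^-7
D = 0.66·(5.63×10^-8 + 6.72×10^-7)^0.04 = 0.3750 m = 375 mm
Check: V = 4.35 m/s, Re = 6.38×10^5, f = 0.01289, h_f = 27.4 m ≈ 29.0 m ✓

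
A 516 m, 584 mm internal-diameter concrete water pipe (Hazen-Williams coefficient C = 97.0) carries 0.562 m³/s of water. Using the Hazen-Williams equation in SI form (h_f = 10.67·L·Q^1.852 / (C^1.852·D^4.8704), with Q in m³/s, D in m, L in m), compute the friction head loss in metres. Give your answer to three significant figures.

h_f = 10.67·516·0.562^1.852 / (97.0^1.852·0.584^4.8704) = 5.439 m

h_f ≈ 5.44 m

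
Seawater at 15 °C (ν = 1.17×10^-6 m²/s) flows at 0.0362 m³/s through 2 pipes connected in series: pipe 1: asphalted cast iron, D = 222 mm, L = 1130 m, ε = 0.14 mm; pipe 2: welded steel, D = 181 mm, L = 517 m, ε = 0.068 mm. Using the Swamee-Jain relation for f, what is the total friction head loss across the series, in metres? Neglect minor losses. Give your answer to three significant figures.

Pipe 1: V = 0.9352 m/s, Re = 1.77×10^5, ε/D = 6.31×10^-4, f = 0.01978, h_1 = f(L/D)V²/2g = 4.489 m
Pipe 2: V = 1.407 m/s, Re = 2.18×10^5, ε/D = 3.76×10^-4, f = 0.01809, h_2 = f(L/D)V²/2g = 5.213 m
Series → Q common, losses add: H = Σh = 9.702 m

H ≈ 9.70 m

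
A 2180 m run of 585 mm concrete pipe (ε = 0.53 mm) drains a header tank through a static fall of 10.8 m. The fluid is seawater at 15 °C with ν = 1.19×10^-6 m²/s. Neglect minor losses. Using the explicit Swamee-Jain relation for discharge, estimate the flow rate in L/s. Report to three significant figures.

Q ≈ 458 L/s

Swamee-Jain (Type II): Q = -0.965·√(gD⁵h_f/L)·ln[ε/(3.7D) + √(3.17ν²L/(gD³h_f))]
√(gD⁵h_f/L) = √(9.81·0.585⁵·10.8/2180) = 0.05770
ε/(3.7D) = 2.45×10^-4; √(3.17ν²L/(gD³h_f)) = 2.15×10^-5
Q = -0.965·0.05770·ln(2.663×10^-4) = 0.4583 m³/s
Check: V = 1.71 m/s, Re = 8.38×10^5, f = 0.01966, h_f = 10.9 m ≈ 10.8 m ✓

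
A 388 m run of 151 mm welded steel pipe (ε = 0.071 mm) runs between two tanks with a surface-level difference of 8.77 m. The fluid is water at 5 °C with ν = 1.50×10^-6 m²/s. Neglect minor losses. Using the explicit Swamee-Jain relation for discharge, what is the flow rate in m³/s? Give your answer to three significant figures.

Swamee-Jain (Type II): Q = -0.965·√(gD⁵h_f/L)·ln[ε/(3.7D) + √(3.17ν²L/(gD³h_f))]
√(gD⁵h_f/L) = √(9.81·0.151⁵·8.77/388) = 0.004172
ε/(3.7D) = 1.27×10^-4; √(3.17ν²L/(gD³h_f)) = 9.67×10^-5
Q = -0.965·0.004172·ln(2.237×10^-4) = 0.03384 m³/s
Check: V = 1.89 m/s, Re = 1.90×10^5, f = 0.01886, h_f = 8.82 m ≈ 8.77 m ✓

Q ≈ 0.0338 m³/s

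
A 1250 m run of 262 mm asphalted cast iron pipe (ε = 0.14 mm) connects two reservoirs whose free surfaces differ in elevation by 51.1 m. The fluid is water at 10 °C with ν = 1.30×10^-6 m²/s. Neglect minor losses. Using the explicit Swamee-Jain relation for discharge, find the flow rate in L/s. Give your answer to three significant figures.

Q ≈ 186 L/s

Swamee-Jain (Type II): Q = -0.965·√(gD⁵h_f/L)·ln[ε/(3.7D) + √(3.17ν²L/(gD³h_f))]
√(gD⁵h_f/L) = √(9.81·0.262⁵·51.1/1250) = 0.02225
ε/(3.7D) = 1.44×10^-4; √(3.17ν²L/(gD³h_f)) = 2.73×10^-5
Q = -0.965·0.02225·ln(1.717×10^-4) = 0.1862 m³/s
Check: V = 3.45 m/s, Re = 6.96×10^5, f = 0.01774, h_f = 51.4 m ≈ 51.1 m ✓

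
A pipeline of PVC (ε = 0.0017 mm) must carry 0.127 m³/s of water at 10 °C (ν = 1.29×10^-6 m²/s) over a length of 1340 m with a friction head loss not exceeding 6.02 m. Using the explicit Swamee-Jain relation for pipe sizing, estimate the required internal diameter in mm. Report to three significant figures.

D ≈ 338 mm

Swamee-Jain (Type III): D = 0.66·[ε^1.25·(LQ²/(gh_f))^4.75 + ν·Q^9.4·(L/(gh_f))^5.2]^0.04
LQ²/(gh_f) = 0.3660; L/(gh_f) = 22.69
Term 1 = ε^1.25·(…)^4.75 = 5.18×10^-10; Term 2 = ν·Q^9.4·(…)^5.2 = 5.45×10^-8
D = 0.66·(5.18×10^-10 + 5.45×10^-8)^0.04 = 0.3382 m = 338 mm
Check: V = 1.41 m/s, Re = 3.71×10^5, f = 0.01389, h_f = 5.61 m ≈ 6.02 m ✓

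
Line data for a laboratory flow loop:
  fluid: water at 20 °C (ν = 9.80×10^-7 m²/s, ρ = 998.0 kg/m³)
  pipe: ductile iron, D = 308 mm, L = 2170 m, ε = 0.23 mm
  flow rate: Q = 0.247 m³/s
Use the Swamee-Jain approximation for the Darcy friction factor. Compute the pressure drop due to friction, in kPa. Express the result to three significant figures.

Δp ≈ 725 kPa

V = 4Q/(πD²) = 4·0.247/(π·0.308²) = 3.315 m/s
Re = VD/ν = 3.315·0.308/9.80×10^-7 = 1.04×10^6 → turbulent
ε/D = 0.23/308 = 7.47×10^-4
Swamee-Jain: f = 0.01876
h_f = f(L/D)V²/(2g) = 0.01876·(2170/0.308)·3.315²/(2·9.81) = 74.06 m
Δp = ρg·h_f = 998.0·9.81·74.06 = 725.0 kPa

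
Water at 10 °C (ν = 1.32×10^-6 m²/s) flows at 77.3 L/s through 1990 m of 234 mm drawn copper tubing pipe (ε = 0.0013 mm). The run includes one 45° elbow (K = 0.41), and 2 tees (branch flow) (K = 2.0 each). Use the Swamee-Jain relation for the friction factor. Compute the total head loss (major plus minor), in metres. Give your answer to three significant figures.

V = 4Q/(πD²) = 1.797 m/s; V²/2g = 0.1647 m
Re = 3.19×10^5, ε/D = 5.56×10^-6 → f = 0.01428 (Swamee-Jain)
Major: h_f = f(L/D)·V²/2g = 0.01428·8504·0.1647 = 20.00 m
Minor: ΣK = 4.41; h_m = ΣK·V²/2g = 0.7262 m
Total H_L = 20.00 + 0.7262 = 20.73 m

H_L ≈ 20.7 m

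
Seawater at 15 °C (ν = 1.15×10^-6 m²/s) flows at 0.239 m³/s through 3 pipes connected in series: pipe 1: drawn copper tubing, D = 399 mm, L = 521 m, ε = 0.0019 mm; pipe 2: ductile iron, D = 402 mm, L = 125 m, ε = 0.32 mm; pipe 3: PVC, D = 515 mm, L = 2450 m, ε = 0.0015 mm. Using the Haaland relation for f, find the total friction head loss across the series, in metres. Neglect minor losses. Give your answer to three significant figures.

Pipe 1: V = 1.911 m/s, Re = 6.63×10^5, ε/D = 4.76×10^-6, f = 0.01249, h_1 = f(L/D)V²/2g = 3.037 m
Pipe 2: V = 1.883 m/s, Re = 6.58×10^5, ε/D = 7.96×10^-4, f = 0.01910, h_2 = f(L/D)V²/2g = 1.073 m
Pipe 3: V = 1.147 m/s, Re = 5.14×10^5, ε/D = 2.91×10^-6, f = 0.01303, h_3 = f(L/D)V²/2g = 4.160 m
Series → Q common, losses add: H = Σh = 8.270 m

H ≈ 8.27 m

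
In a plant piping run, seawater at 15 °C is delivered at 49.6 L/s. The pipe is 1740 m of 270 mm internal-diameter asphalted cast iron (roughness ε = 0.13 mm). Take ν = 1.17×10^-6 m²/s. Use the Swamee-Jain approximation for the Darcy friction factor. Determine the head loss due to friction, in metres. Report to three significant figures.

V = 4Q/(πD²) = 4·0.0496/(π·0.270²) = 0.8663 m/s
Re = VD/ν = 0.8663·0.270/1.17×10^-6 = 2.00×10^5 → turbulent
ε/D = 0.13/270 = 4.81×10^-4
Swamee-Jain: f = 0.01884
h_f = f(L/D)V²/(2g) = 0.01884·(1740/0.270)·0.8663²/(2·9.81) = 4.643 m

h_f ≈ 4.64 m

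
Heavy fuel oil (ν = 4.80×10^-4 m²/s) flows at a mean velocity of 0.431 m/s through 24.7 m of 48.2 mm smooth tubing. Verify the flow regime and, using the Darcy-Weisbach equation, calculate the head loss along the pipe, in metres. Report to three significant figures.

Re = VD/ν = 0.431·0.04820/4.80×10^-4 = 43.3 → laminar (Re < 2300)
f = 64/Re = 1.479
h_f = f(L/D)V²/(2g) = 1.479·(24.7/0.04820)·0.431²/(2·9.81) = 7.175 m

h_f ≈ 7.17 m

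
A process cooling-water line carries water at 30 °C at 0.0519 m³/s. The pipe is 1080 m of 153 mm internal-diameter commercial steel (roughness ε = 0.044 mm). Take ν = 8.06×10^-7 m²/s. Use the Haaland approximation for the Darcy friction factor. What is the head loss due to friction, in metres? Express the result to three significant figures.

h_f ≈ 45.8 m

V = 4Q/(πD²) = 4·0.0519/(π·0.153²) = 2.823 m/s
Re = VD/ν = 2.823·0.153/8.06×10^-7 = 5.36×10^5 → turbulent
ε/D = 0.044/153 = 2.88×10^-4
Haaland: f = 0.01598
h_f = f(L/D)V²/(2g) = 0.01598·(1080/0.153)·2.823²/(2·9.81) = 45.82 m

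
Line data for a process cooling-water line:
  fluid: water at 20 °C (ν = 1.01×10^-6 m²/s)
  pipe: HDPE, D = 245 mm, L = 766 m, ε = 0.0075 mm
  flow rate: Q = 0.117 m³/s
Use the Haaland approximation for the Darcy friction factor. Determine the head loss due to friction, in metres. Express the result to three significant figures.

h_f ≈ 12.8 m

V = 4Q/(πD²) = 4·0.117/(π·0.245²) = 2.482 m/s
Re = VD/ν = 2.482·0.245/1.01×10^-6 = 6.02×10^5 → turbulent
ε/D = 0.0075/245 = 3.06×10^-5
Haaland: f = 0.01306
h_f = f(L/D)V²/(2g) = 0.01306·(766/0.245)·2.482²/(2·9.81) = 12.82 m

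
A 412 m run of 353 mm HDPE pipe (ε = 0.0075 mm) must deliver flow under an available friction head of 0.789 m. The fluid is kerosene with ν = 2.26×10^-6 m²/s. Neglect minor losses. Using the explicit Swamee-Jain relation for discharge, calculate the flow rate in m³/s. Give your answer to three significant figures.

Swamee-Jain (Type II): Q = -0.965·√(gD⁵h_f/L)·ln[ε/(3.7D) + √(3.17ν²L/(gD³h_f))]
√(gD⁵h_f/L) = √(9.81·0.353⁵·0.789/412) = 0.01015
ε/(3.7D) = 5.74×10^-6; √(3.17ν²L/(gD³h_f)) = 1.40×10^-4
Q = -0.965·0.01015·ln(1.457×10^-4) = 0.08650 m³/s
Check: V = 0.884 m/s, Re = 1.38×10^5, f = 0.01687, h_f = 0.784 m ≈ 0.789 m ✓

Q ≈ 0.0865 m³/s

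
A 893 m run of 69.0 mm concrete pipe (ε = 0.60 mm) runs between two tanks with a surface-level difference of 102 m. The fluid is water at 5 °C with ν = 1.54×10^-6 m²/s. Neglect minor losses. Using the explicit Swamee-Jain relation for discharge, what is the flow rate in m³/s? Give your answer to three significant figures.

Q ≈ 0.00766 m³/s

Swamee-Jain (Type II): Q = -0.965·√(gD⁵h_f/L)·ln[ε/(3.7D) + √(3.17ν²L/(gD³h_f))]
√(gD⁵h_f/L) = √(9.81·0.0690⁵·102/893) = 0.001324
ε/(3.7D) = 0.00235; √(3.17ν²L/(gD³h_f)) = 1.43×10^-4
Q = -0.965·0.001324·ln(0.002493) = 0.007658 m³/s
Check: V = 2.05 m/s, Re = 9.18×10^4, f = 0.03715, h_f = 103 m ≈ 102 m ✓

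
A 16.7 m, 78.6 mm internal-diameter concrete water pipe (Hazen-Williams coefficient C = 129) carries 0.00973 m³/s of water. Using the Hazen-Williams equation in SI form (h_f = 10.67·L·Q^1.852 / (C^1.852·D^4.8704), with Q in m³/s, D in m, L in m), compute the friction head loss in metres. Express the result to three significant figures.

h_f = 10.67·16.7·0.00973^1.852 / (129^1.852·0.0786^4.8704) = 0.9903 m

h_f ≈ 0.990 m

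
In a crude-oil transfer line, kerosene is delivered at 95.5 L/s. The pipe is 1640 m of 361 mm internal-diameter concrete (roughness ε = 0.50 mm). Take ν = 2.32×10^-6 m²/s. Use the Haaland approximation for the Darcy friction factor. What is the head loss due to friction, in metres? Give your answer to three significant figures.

V = 4Q/(πD²) = 4·0.0955/(π·0.361²) = 0.9330 m/s
Re = VD/ν = 0.9330·0.361/2.32×10^-6 = 1.45×10^5 → turbulent
ε/D = 0.50/361 = 0.00139
Haaland: f = 0.02268
h_f = f(L/D)V²/(2g) = 0.02268·(1640/0.361)·0.9330²/(2·9.81) = 4.572 m

h_f ≈ 4.57 m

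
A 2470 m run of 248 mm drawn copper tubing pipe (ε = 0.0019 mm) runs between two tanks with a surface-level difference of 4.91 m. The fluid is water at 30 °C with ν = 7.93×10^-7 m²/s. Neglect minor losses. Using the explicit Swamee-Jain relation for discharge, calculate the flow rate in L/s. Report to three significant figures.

Q ≈ 38.7 L/s

Swamee-Jain (Type II): Q = -0.965·√(gD⁵h_f/L)·ln[ε/(3.7D) + √(3.17ν²L/(gD³h_f))]
√(gD⁵h_f/L) = √(9.81·0.248⁵·4.91/2470) = 0.004277
ε/(3.7D) = 2.07×10^-6; √(3.17ν²L/(gD³h_f)) = 8.19×10^-5
Q = -0.965·0.004277·ln(8.394×10^-5) = 0.03874 m³/s
Check: V = 0.802 m/s, Re = 2.51×10^5, f = 0.01495, h_f = 4.88 m ≈ 4.91 m ✓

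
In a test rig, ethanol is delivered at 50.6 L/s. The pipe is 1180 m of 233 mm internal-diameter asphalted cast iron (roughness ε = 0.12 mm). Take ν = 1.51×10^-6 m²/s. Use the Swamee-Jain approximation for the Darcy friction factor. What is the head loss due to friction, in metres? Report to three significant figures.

V = 4Q/(πD²) = 4·0.0506/(π·0.233²) = 1.187 m/s
Re = VD/ν = 1.187·0.233/1.51×10^-6 = 1.83×10^5 → turbulent
ε/D = 0.12/233 = 5.15×10^-4
Swamee-Jain: f = 0.01917
h_f = f(L/D)V²/(2g) = 0.01917·(1180/0.233)·1.187²/(2·9.81) = 6.967 m

h_f ≈ 6.97 m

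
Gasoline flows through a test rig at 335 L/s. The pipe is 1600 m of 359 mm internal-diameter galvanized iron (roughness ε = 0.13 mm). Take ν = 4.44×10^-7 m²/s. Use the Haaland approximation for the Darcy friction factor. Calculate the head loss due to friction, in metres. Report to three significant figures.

h_f ≈ 39.3 m

V = 4Q/(πD²) = 4·0.335/(π·0.359²) = 3.310 m/s
Re = VD/ν = 3.310·0.359/4.44×10^-7 = 2.68×10^6 → turbulent
ε/D = 0.13/359 = 3.62×10^-4
Haaland: f = 0.01580
h_f = f(L/D)V²/(2g) = 0.01580·(1600/0.359)·3.310²/(2·9.81) = 39.31 m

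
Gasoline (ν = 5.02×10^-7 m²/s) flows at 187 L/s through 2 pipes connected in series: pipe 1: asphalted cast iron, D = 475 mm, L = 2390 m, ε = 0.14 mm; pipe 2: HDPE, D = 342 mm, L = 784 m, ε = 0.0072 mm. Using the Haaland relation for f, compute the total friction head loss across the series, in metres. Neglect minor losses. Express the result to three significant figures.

H ≈ 9.99 m

Pipe 1: V = 1.055 m/s, Re = 9.99×10^5, ε/D = 2.95×10^-4, f = 0.01555, h_1 = f(L/D)V²/2g = 4.442 m
Pipe 2: V = 2.036 m/s, Re = 1.39×10^6, ε/D = 2.11×10^-5, f = 0.01147, h_2 = f(L/D)V²/2g = 5.551 m
Series → Q common, losses add: H = Σh = 9.994 m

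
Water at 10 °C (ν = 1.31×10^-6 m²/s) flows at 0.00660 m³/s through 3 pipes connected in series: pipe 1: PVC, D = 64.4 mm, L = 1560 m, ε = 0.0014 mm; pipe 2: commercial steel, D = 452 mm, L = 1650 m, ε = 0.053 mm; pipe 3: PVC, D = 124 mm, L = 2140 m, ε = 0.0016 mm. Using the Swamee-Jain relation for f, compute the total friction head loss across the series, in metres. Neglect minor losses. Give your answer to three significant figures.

Pipe 1: V = 2.026 m/s, Re = 9.96×10^4, ε/D = 2.17×10^-5, f = 0.01801, h_1 = f(L/D)V²/2g = 91.29 m
Pipe 2: V = 0.04113 m/s, Re = 1.42×10^4, ε/D = 1.17×10^-4, f = 0.02844, h_2 = f(L/D)V²/2g = 0.008951 m
Pipe 3: V = 0.5465 m/s, Re = 5.17×10^4, ε/D = 1.29×10^-5, f = 0.02066, h_3 = f(L/D)V²/2g = 5.427 m
Series → Q common, losses add: H = Σh = 96.72 m

H ≈ 96.7 m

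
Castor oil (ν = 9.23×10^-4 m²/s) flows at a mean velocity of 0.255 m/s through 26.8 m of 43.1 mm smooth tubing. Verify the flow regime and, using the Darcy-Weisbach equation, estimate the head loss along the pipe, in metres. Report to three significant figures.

Re = VD/ν = 0.255·0.04310/9.23×10^-4 = 11.9 → laminar (Re < 2300)
f = 64/Re = 5.375
h_f = f(L/D)V²/(2g) = 5.375·(26.8/0.04310)·0.255²/(2·9.81) = 11.08 m

h_f ≈ 11.1 m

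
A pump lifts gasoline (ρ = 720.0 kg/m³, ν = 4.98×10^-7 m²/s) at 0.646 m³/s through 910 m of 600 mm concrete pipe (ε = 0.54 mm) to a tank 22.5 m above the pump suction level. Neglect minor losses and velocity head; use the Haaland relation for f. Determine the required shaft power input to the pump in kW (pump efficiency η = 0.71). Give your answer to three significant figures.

V = 4Q/(πD²) = 2.285 m/s; Re = 2.75×10^6; ε/D = 9.00×10^-4; f = 0.01929
h_f = f(L/D)V²/2g = 7.782 m
Total head H = z + h_f = 22.5 + 7.782 = 30.28 m
P_hyd = ρgQH = 720.0·9.81·0.646·30.28 = 138.2 kW
P_shaft = P_hyd/η = 138.2/0.71 = 194.6 kW

P_shaft ≈ 195 kW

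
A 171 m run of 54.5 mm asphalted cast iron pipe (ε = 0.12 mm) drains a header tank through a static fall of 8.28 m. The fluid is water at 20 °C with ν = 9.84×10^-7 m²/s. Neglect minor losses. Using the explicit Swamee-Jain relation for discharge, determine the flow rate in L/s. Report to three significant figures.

Q ≈ 3.29 L/s

Swamee-Jain (Type II): Q = -0.965·√(gD⁵h_f/L)·ln[ε/(3.7D) + √(3.17ν²L/(gD³h_f))]
√(gD⁵h_f/L) = √(9.81·0.0545⁵·8.28/171) = 4.779×10^-4
ε/(3.7D) = 5.95×10^-4; √(3.17ν²L/(gD³h_f)) = 2.00×10^-4
Q = -0.965·4.779×10^-4·ln(7.949×10^-4) = 0.003292 m³/s
Check: V = 1.41 m/s, Re = 7.81×10^4, f = 0.02626, h_f = 8.36 m ≈ 8.28 m ✓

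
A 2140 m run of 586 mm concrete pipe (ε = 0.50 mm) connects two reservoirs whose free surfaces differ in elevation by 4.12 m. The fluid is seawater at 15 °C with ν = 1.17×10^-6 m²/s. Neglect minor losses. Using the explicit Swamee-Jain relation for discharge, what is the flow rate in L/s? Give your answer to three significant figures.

Swamee-Jain (Type II): Q = -0.965·√(gD⁵h_f/L)·ln[ε/(3.7D) + √(3.17ν²L/(gD³h_f))]
√(gD⁵h_f/L) = √(9.81·0.586⁵·4.12/2140) = 0.03613
ε/(3.7D) = 2.31×10^-4; √(3.17ν²L/(gD³h_f)) = 3.38×10^-5
Q = -0.965·0.03613·ln(2.644×10^-4) = 0.2872 m³/s
Check: V = 1.06 m/s, Re = 5.33×10^5, f = 0.01965, h_f = 4.15 m ≈ 4.12 m ✓

Q ≈ 287 L/s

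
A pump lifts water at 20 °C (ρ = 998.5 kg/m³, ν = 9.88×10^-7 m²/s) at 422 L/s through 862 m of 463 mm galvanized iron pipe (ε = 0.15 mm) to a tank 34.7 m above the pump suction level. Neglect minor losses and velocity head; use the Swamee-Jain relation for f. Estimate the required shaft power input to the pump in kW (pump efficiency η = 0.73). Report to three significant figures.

P_shaft ≈ 250 kW

V = 4Q/(πD²) = 2.506 m/s; Re = 1.17×10^6; ε/D = 3.24×10^-4; f = 0.01587
h_f = f(L/D)V²/2g = 9.459 m
Total head H = z + h_f = 34.7 + 9.459 = 44.16 m
P_hyd = ρgQH = 998.5·9.81·0.422·44.16 = 182.5 kW
P_shaft = P_hyd/η = 182.5/0.73 = 250.1 kW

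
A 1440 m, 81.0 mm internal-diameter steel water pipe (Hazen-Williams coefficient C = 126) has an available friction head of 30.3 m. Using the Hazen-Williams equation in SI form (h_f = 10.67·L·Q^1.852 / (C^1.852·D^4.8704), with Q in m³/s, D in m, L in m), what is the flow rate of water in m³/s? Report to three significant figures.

Q ≈ 0.00588 m³/s

Rearranging: Q = [h_f·C^1.852·D^4.8704 / (10.67·L)]^(1/1.852)
Q = [30.3·126^1.852·0.0810^4.8704 / (10.67·1440)]^0.540 = 0.005879 m³/s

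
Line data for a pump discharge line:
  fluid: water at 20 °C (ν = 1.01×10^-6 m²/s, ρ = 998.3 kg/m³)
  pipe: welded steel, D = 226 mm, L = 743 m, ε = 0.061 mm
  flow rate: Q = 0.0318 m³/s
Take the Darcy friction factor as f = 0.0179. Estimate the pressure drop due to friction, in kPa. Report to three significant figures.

Δp ≈ 18.5 kPa

V = 4Q/(πD²) = 4·0.0318/(π·0.226²) = 0.7927 m/s
h_f = f(L/D)V²/(2g) = 0.01790·(743/0.226)·0.7927²/(2·9.81) = 1.885 m
Δp = ρg·h_f = 998.3·9.81·1.885 = 18.46 kPa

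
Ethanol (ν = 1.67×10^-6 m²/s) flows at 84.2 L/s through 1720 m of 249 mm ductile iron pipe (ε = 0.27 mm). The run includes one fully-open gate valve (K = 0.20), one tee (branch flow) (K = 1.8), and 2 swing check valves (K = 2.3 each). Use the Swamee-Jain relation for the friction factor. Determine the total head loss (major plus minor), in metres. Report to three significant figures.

V = 4Q/(πD²) = 1.729 m/s; V²/2g = 0.1524 m
Re = 2.58×10^5, ε/D = 0.00108 → f = 0.02123 (Swamee-Jain)
Major: h_f = f(L/D)·V²/2g = 0.02123·6908·0.1524 = 22.35 m
Minor: ΣK = 6.60; h_m = ΣK·V²/2g = 1.006 m
Total H_L = 22.35 + 1.006 = 23.36 m

H_L ≈ 23.4 m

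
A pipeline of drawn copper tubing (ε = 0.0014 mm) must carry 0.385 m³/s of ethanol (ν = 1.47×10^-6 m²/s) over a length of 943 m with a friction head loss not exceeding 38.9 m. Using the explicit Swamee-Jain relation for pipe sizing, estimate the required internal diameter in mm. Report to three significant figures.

Swamee-Jain (Type III): D = 0.66·[ε^1.25·(LQ²/(gh_f))^4.75 + ν·Q^9.4·(L/(gh_f))^5.2]^0.04
LQ²/(gh_f) = 0.3663; L/(gh_f) = 2.471
Term 1 = ε^1.25·(…)^4.75 = 4.08×10^-10; Term 2 = ν·Q^9.4·(…)^5.2 = 2.06×10^-8
D = 0.66·(4.08×10^-10 + 2.06×10^-8)^0.04 = 0.3254 m = 325 mm
Check: V = 4.63 m/s, Re = 1.02×10^6, f = 0.01167, h_f = 36.9 m ≈ 38.9 m ✓

D ≈ 325 mm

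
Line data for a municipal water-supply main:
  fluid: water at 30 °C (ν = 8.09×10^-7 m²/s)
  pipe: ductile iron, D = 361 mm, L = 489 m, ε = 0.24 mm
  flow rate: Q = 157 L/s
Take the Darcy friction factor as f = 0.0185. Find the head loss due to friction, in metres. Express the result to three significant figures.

V = 4Q/(πD²) = 4·0.157/(π·0.361²) = 1.534 m/s
h_f = f(L/D)V²/(2g) = 0.01850·(489/0.361)·1.534²/(2·9.81) = 3.005 m

h_f ≈ 3.01 m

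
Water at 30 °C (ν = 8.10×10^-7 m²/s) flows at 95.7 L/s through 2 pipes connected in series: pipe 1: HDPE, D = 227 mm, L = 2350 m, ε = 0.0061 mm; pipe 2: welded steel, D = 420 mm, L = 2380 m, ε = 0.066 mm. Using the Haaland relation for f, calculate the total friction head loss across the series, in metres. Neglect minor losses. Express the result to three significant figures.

H ≈ 39.9 m

Pipe 1: V = 2.365 m/s, Re = 6.63×10^5, ε/D = 2.69×10^-5, f = 0.01282, h_1 = f(L/D)V²/2g = 37.82 m
Pipe 2: V = 0.6908 m/s, Re = 3.58×10^5, ε/D = 1.57×10^-4, f = 0.01539, h_2 = f(L/D)V²/2g = 2.122 m
Series → Q common, losses add: H = Σh = 39.94 m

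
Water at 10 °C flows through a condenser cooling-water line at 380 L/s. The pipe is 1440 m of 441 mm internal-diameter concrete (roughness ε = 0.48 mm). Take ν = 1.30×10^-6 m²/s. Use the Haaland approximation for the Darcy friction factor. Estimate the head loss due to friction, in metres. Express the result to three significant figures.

h_f ≈ 21.0 m

V = 4Q/(πD²) = 4·0.380/(π·0.441²) = 2.488 m/s
Re = VD/ν = 2.488·0.441/1.30×10^-6 = 8.44×10^5 → turbulent
ε/D = 0.48/441 = 0.00109
Haaland: f = 0.02038
h_f = f(L/D)V²/(2g) = 0.02038·(1440/0.441)·2.488²/(2·9.81) = 21.00 m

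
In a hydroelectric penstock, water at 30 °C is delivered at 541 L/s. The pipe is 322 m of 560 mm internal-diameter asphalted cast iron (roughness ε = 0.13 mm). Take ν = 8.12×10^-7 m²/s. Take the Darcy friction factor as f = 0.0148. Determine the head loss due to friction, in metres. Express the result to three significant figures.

V = 4Q/(πD²) = 4·0.541/(π·0.560²) = 2.197 m/s
h_f = f(L/D)V²/(2g) = 0.01480·(322/0.560)·2.197²/(2·9.81) = 2.093 m

h_f ≈ 2.09 m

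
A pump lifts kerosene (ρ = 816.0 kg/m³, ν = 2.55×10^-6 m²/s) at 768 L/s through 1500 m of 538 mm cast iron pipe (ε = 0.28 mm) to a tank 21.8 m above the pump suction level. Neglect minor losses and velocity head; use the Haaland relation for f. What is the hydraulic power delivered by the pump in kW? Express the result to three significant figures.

V = 4Q/(πD²) = 3.378 m/s; Re = 7.13×10^5; ε/D = 5.20×10^-4; f = 0.01747
h_f = f(L/D)V²/2g = 28.34 m
Total head H = z + h_f = 21.8 + 28.34 = 50.14 m
P_hyd = ρgQH = 816.0·9.81·0.768·50.14 = 308.3 kW

P_hyd ≈ 308 kW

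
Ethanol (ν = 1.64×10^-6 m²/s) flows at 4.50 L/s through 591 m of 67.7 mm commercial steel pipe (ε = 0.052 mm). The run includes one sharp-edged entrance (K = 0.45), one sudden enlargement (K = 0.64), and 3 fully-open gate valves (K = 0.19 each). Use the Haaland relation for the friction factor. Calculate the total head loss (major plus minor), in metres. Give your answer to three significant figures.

H_L ≈ 16.1 m

V = 4Q/(πD²) = 1.250 m/s; V²/2g = 0.07965 m
Re = 5.16×10^4, ε/D = 7.68×10^-4 → f = 0.02296 (Haaland)
Major: h_f = f(L/D)·V²/2g = 0.02296·8730·0.07965 = 15.96 m
Minor: ΣK = 1.66; h_m = ΣK·V²/2g = 0.1322 m
Total H_L = 15.96 + 0.1322 = 16.09 m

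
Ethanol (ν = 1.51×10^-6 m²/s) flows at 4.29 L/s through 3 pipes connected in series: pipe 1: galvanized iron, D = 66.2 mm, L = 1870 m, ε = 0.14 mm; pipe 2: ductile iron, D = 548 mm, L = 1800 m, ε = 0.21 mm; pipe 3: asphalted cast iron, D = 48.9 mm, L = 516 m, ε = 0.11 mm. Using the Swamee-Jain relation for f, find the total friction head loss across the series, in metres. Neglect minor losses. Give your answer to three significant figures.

H ≈ 134 m

Pipe 1: V = 1.246 m/s, Re = 5.46×10^4, ε/D = 0.00211, f = 0.02681, h_1 = f(L/D)V²/2g = 59.97 m
Pipe 2: V = 0.01819 m/s, Re = 6600, ε/D = 3.83×10^-4, f = 0.03539, h_2 = f(L/D)V²/2g = 0.001960 m
Pipe 3: V = 2.284 m/s, Re = 7.40×10^4, ε/D = 0.00225, f = 0.02648, h_3 = f(L/D)V²/2g = 74.31 m
Series → Q common, losses add: H = Σh = 134.3 m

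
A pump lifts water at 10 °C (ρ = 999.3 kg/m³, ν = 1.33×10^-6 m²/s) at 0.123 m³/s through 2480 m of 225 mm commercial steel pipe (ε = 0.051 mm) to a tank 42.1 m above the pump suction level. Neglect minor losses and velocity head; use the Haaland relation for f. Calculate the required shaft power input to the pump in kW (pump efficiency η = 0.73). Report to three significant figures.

V = 4Q/(πD²) = 3.094 m/s; Re = 5.23×10^5; ε/D = 2.27×10^-4; f = 0.01548
h_f = f(L/D)V²/2g = 83.22 m
Total head H = z + h_f = 42.1 + 83.22 = 125.3 m
P_hyd = ρgQH = 999.3·9.81·0.123·125.3 = 151.1 kW
P_shaft = P_hyd/η = 151.1/0.73 = 207.0 kW

P_shaft ≈ 207 kW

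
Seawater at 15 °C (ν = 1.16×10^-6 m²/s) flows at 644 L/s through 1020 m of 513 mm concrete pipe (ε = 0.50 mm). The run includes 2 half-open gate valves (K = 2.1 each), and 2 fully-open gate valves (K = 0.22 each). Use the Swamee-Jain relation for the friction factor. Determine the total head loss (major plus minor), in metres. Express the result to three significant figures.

H_L ≈ 21.8 m

V = 4Q/(πD²) = 3.116 m/s; V²/2g = 0.4948 m
Re = 1.38×10^6, ε/D = 9.75×10^-4 → f = 0.01982 (Swamee-Jain)
Major: h_f = f(L/D)·V²/2g = 0.01982·1988·0.4948 = 19.49 m
Minor: ΣK = 4.64; h_m = ΣK·V²/2g = 2.296 m
Total H_L = 19.49 + 2.296 = 21.79 m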